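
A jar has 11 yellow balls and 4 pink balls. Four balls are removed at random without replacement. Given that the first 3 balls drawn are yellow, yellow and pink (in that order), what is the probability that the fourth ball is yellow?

After removing 2 yellow, 1 pink, the jar has 9 yellow out of 12 remaining.
P(fourth is yellow | given) = 9/12 = 3/4 ≈ 0.7500.

3/4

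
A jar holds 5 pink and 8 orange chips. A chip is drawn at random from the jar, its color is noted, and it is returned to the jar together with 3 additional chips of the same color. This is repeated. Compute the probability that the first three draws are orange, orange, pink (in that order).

Track the composition after each reinforcement of +3.
P = (8/13) · (11/16) · (5/19) = 55/494 ≈ 0.1113.

55/494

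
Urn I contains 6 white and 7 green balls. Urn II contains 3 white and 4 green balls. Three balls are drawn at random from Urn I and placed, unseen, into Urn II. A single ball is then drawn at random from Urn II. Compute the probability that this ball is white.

Condition on how many of the transferred balls are white (from Urn I: 6 white of 13; then Urn II has 10 total).
  0 white: C(6,0)C(7,3)/C(13,3) = 35/286; then P = 3/10
  1 white: C(6,1)C(7,2)/C(13,3) = 63/143; then P = 4/10
  2 white: C(6,2)C(7,1)/C(13,3) = 105/286; then P = 5/10
  3 white: C(6,3)C(7,0)/C(13,3) = 10/143; then P = 6/10
P(white from Urn II) = 57/130 ≈ 0.4385.

57/130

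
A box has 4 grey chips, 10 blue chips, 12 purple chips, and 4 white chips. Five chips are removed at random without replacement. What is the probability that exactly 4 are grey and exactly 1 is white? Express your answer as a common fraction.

2/71253

Unordered draws without replacement: count favorable combinations over C(30,5).
Favorable = C(4,4) · C(10,0) · C(12,0) · C(4,1) = 4; total = C(30,5) = 142506.
P = 4/142506 = 2/71253 ≈ 0.0000.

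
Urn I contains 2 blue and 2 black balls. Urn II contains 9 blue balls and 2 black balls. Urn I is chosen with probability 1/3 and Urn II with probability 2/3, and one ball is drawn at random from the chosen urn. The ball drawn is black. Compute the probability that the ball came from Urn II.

P(black | Urn I) = 1/2; P(black | Urn II) = 2/11.
P(black) = 1/3·1/2 + 2/3·2/11 = 19/66.
By Bayes' rule, P(Urn II | black) = 4/33 / 19/66 = 8/19 ≈ 0.4211.

8/19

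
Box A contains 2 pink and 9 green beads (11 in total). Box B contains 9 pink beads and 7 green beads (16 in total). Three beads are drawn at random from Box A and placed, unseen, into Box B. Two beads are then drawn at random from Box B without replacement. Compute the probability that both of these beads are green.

Condition on how many of the transferred beads are green (from Box A: 9 green of 11; then Box B has 19 total).
  1 green: C(9,1)C(2,2)/C(11,3) = 3/55; then P = C(8,2)/C(19,2) = 28/171
  2 green: C(9,2)C(2,1)/C(11,3) = 24/55; then P = C(9,2)/C(19,2) = 4/19
  3 green: C(9,3)C(2,0)/C(11,3) = 28/55; then P = C(10,2)/C(19,2) = 5/19
P(both green) = 736/3135 ≈ 0.2348.

736/3135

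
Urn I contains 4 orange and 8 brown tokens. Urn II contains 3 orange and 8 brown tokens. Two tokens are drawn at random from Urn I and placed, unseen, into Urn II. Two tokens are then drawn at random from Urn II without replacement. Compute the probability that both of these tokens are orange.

Condition on how many of the transferred tokens are orange (from Urn I: 4 orange of 12; then Urn II has 13 total).
  0 orange: C(4,0)C(8,2)/C(12,2) = 14/33; then P = C(3,2)/C(13,2) = 1/26
  1 orange: C(4,1)C(8,1)/C(12,2) = 16/33; then P = C(4,2)/C(13,2) = 1/13
  2 orange: C(4,2)C(8,0)/C(12,2) = 1/11; then P = C(5,2)/C(13,2) = 5/39
P(both orange) = 28/429 ≈ 0.0653.

28/429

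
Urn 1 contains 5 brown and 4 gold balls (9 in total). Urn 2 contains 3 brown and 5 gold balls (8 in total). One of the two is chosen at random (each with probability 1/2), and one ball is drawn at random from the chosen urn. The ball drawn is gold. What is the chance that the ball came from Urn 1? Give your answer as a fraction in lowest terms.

32/77

P(gold | Urn 1) = 4/9; P(gold | Urn 2) = 5/8.
P(gold) = 1/2·4/9 + 1/2·5/8 = 77/144.
By Bayes' rule, P(Urn 1 | gold) = 2/9 / 77/144 = 32/77 ≈ 0.4156.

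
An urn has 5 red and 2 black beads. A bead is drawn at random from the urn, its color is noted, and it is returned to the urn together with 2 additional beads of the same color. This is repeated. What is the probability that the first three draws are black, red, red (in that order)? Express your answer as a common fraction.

10/99

Track the composition after each reinforcement of +2.
P = (2/7) · (5/9) · (7/11) = 10/99 ≈ 0.1010.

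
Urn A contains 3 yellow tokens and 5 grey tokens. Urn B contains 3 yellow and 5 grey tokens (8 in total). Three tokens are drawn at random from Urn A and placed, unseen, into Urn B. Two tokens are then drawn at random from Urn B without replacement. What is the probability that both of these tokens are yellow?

Condition on how many of the transferred tokens are yellow (from Urn A: 3 yellow of 8; then Urn B has 11 total).
  0 yellow: C(3,0)C(5,3)/C(8,3) = 5/28; then P = C(3,2)/C(11,2) = 3/55
  1 yellow: C(3,1)C(5,2)/C(8,3) = 15/28; then P = C(4,2)/C(11,2) = 6/55
  2 yellow: C(3,2)C(5,1)/C(8,3) = 15/56; then P = C(5,2)/C(11,2) = 2/11
  3 yellow: C(3,3)C(5,0)/C(8,3) = 1/56; then P = C(6,2)/C(11,2) = 3/11
P(both yellow) = 75/616 ≈ 0.1218.

75/616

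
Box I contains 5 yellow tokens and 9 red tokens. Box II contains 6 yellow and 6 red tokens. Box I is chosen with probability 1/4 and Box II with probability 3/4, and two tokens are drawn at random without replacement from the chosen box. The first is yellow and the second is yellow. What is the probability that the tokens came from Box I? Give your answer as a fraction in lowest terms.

P(E | Box I) = 10/91; P(E | Box II) = 5/22.
P(E) = 1/4·10/91 + 3/4·5/22 = 1585/8008.
By Bayes' rule, P(Box I | E) = 5/182 / 1585/8008 = 44/317 ≈ 0.1388.

44/317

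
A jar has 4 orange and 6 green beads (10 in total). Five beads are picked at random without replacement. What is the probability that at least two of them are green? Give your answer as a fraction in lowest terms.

Sum the hypergeometric tail for j = 2,…,5 green beads.
Favorable = C(6,2)·C(4,3) + C(6,3)·C(4,2) + C(6,4)·C(4,1) + C(6,5)·C(4,0) = 246; total = C(10,5) = 252.
P = 246/252 = 41/42 ≈ 0.9762.

41/42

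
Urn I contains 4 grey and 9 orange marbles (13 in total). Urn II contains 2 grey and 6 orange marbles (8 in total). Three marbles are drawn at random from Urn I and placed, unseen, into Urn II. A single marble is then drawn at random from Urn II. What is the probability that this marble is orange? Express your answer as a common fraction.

Condition on how many of the transferred marbles are orange (from Urn I: 9 orange of 13; then Urn II has 11 total).
  0 orange: C(9,0)C(4,3)/C(13,3) = 2/143; then P = 6/11
  1 orange: C(9,1)C(4,2)/C(13,3) = 27/143; then P = 7/11
  2 orange: C(9,2)C(4,1)/C(13,3) = 72/143; then P = 8/11
  3 orange: C(9,3)C(4,0)/C(13,3) = 42/143; then P = 9/11
P(orange from Urn II) = 105/143 ≈ 0.7343.

105/143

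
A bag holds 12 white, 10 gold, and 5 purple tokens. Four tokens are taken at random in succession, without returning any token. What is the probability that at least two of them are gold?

31/65

Sum the hypergeometric tail for j = 2,…,4 gold tokens.
Favorable = C(10,2)·C(17,2) + C(10,3)·C(17,1) + C(10,4)·C(17,0) = 8370; total = C(27,4) = 17550.
P = 8370/17550 = 31/65 ≈ 0.4769.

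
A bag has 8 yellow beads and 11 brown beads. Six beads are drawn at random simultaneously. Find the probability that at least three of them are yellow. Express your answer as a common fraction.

327/646

Sum the hypergeometric tail for j = 3,…,6 yellow beads.
Favorable = C(8,3)·C(11,3) + C(8,4)·C(11,2) + C(8,5)·C(11,1) + C(8,6)·C(11,0) = 13734; total = C(19,6) = 27132.
P = 13734/27132 = 327/646 ≈ 0.5062.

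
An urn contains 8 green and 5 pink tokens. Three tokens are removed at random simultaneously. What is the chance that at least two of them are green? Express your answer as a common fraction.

Sum the hypergeometric tail for j = 2,…,3 green tokens.
Favorable = C(8,2)·C(5,1) + C(8,3)·C(5,0) = 196; total = C(13,3) = 286.
P = 196/286 = 98/143 ≈ 0.6853.

98/143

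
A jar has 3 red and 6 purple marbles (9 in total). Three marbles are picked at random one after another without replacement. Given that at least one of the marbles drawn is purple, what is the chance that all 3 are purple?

20/83

P(all 3 purple) = C(6,3)/C(9,3) = 5/21; P(at least one purple) = 1 − C(3,3)/C(9,3) = 83/84.
Since 'all 3 purple' ⊆ 'at least one purple', P(all 3 | at least one) = 5/21 / 83/84 = 20/83 ≈ 0.2410.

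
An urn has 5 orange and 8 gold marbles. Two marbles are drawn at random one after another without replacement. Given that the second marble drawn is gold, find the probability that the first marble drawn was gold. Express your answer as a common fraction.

P(first=gold and the second marble drawn is gold) = (8/13)·(7/12) = 14/39.
P(the second marble drawn is gold) = Σ over first color = 10/39 + 14/39 = 8/13.
By Bayes, P(first=gold | the second marble drawn is gold) = 14/39 / 8/13 = 7/12 ≈ 0.5833.

7/12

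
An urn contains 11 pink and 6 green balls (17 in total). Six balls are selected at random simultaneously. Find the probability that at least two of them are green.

Sum the hypergeometric tail for j = 2,…,6 green balls.
Favorable = C(6,2)·C(11,4) + C(6,3)·C(11,3) + C(6,4)·C(11,2) + C(6,5)·C(11,1) + C(6,6)·C(11,0) = 9142; total = C(17,6) = 12376.
P = 9142/12376 = 653/884 ≈ 0.7387.

653/884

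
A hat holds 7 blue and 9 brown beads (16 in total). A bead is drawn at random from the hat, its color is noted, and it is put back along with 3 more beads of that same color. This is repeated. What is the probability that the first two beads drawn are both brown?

After a brown draw the hat holds 12 brown out of 19.
P = (9/16)·(12/19) = 27/76 ≈ 0.3553.

27/76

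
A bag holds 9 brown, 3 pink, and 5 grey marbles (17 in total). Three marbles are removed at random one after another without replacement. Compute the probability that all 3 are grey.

Unordered draws without replacement: count favorable combinations over C(17,3).
Favorable = C(9,0) · C(3,0) · C(5,3) = 10; total = C(17,3) = 680.
P = 10/680 = 1/68 ≈ 0.0147.

1/68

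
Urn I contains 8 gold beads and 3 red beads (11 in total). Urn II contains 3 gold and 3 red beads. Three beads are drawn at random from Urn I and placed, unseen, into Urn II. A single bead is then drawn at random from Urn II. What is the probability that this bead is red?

Condition on how many of the transferred beads are red (from Urn I: 3 red of 11; then Urn II has 9 total).
  0 red: C(3,0)C(8,3)/C(11,3) = 56/165; then P = 3/9
  1 red: C(3,1)C(8,2)/C(11,3) = 28/55; then P = 4/9
  2 red: C(3,2)C(8,1)/C(11,3) = 8/55; then P = 5/9
  3 red: C(3,3)C(8,0)/C(11,3) = 1/165; then P = 6/9
P(red from Urn II) = 14/33 ≈ 0.4242.

14/33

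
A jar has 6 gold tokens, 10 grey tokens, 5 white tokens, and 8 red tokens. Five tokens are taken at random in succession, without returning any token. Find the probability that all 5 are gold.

2/39585

Unordered draws without replacement: count favorable combinations over C(29,5).
Favorable = C(6,5) · C(10,0) · C(5,0) · C(8,0) = 6; total = C(29,5) = 118755.
P = 6/118755 = 2/39585 ≈ 0.0001.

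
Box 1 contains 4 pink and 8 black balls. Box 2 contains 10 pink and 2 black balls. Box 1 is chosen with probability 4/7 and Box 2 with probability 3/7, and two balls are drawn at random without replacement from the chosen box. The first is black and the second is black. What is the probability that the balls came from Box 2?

P(E | Box 1) = 14/33; P(E | Box 2) = 1/66.
P(E) = 4/7·14/33 + 3/7·1/66 = 115/462.
By Bayes' rule, P(Box 2 | E) = 1/154 / 115/462 = 3/115 ≈ 0.0261.

3/115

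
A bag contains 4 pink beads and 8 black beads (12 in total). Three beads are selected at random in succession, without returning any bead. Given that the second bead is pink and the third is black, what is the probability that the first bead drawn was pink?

P(first=pink and the second bead is pink and the third is black) = (4/12)·(3/11)·(8/10) = 4/55.
P(E) = Σ over first color = 4/55 + 28/165 = 8/33.
By Bayes, P(first=pink | E) = 4/55 / 8/33 = 3/10 ≈ 0.3000.

3/10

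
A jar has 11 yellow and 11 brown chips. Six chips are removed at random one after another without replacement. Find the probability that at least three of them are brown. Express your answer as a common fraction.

Sum the hypergeometric tail for j = 3,…,6 brown chips.
Favorable = C(11,3)·C(11,3) + C(11,4)·C(11,2) + C(11,5)·C(11,1) + C(11,6)·C(11,0) = 50919; total = C(22,6) = 74613.
P = 50919/74613 = 1543/2261 ≈ 0.6824.

1543/2261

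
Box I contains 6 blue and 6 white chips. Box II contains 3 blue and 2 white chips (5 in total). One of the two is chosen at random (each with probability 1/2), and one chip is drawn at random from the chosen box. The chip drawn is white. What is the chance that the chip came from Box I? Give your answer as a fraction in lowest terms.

P(white | Box I) = 1/2; P(white | Box II) = 2/5.
P(white) = 1/2·1/2 + 1/2·2/5 = 9/20.
By Bayes' rule, P(Box I | white) = 1/4 / 9/20 = 5/9 ≈ 0.5556.

5/9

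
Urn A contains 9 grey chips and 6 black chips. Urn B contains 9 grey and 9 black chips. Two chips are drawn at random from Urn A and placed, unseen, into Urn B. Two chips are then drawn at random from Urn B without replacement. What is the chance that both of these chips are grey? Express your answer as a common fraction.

Condition on how many of the transferred chips are grey (from Urn A: 9 grey of 15; then Urn B has 20 total).
  0 grey: C(9,0)C(6,2)/C(15,2) = 1/7; then P = C(9,2)/C(20,2) = 18/95
  1 grey: C(9,1)C(6,1)/C(15,2) = 18/35; then P = C(10,2)/C(20,2) = 9/38
  2 grey: C(9,2)C(6,0)/C(15,2) = 12/35; then P = C(11,2)/C(20,2) = 11/38
P(both grey) = 33/133 ≈ 0.2481.

33/133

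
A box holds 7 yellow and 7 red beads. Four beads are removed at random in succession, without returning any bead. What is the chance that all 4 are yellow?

Multiply the conditional probability of each draw in order, without replacement, so each draw removes one from its color and from the total.
P = (7/14) · (6/13) · (5/12) · (4/11) = 5/143 ≈ 0.0350.

5/143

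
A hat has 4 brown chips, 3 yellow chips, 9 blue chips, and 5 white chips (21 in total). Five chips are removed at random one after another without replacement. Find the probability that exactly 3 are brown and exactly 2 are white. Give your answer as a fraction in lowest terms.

40/20349

Unordered draws without replacement: count favorable combinations over C(21,5).
Favorable = C(4,3) · C(3,0) · C(9,0) · C(5,2) = 40; total = C(21,5) = 20349.
P = 40/20349 = 40/20349 ≈ 0.0020.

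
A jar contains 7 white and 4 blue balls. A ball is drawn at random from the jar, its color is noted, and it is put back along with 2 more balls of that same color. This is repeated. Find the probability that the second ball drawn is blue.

4/11

Condition on the first draw. If first is blue (prob 4/11), second-blue has prob (6)/(13); if not (prob 7/11), it has prob 4/(13).
P = (4/11)·(6/13) + (7/11)·(4/13) = 4/11 ≈ 0.3636.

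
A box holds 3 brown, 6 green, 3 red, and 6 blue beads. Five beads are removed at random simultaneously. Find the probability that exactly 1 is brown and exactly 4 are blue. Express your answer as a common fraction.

Unordered draws without replacement: count favorable combinations over C(18,5).
Favorable = C(3,1) · C(6,0) · C(3,0) · C(6,4) = 45; total = C(18,5) = 8568.
P = 45/8568 = 5/952 ≈ 0.0053.

5/952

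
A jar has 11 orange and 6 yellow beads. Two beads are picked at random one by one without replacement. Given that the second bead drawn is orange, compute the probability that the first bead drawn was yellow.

3/8

P(first=yellow and the second bead drawn is orange) = (6/17)·(11/16) = 33/136.
P(the second bead drawn is orange) = Σ over first color = 55/136 + 33/136 = 11/17.
By Bayes, P(first=yellow | the second bead drawn is orange) = 33/136 / 11/17 = 3/8 ≈ 0.3750.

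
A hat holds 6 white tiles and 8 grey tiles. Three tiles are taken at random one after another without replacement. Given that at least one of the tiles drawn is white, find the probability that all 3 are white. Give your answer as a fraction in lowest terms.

5/77

P(all 3 white) = C(6,3)/C(14,3) = 5/91; P(at least one white) = 1 − C(8,3)/C(14,3) = 11/13.
Since 'all 3 white' ⊆ 'at least one white', P(all 3 | at least one) = 5/91 / 11/13 = 5/77 ≈ 0.0649.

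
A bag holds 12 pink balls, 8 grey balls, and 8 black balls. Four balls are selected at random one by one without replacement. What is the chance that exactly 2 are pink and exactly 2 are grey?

88/975

Unordered draws without replacement: count favorable combinations over C(28,4).
Favorable = C(12,2) · C(8,2) · C(8,0) = 1848; total = C(28,4) = 20475.
P = 1848/20475 = 88/975 ≈ 0.0903.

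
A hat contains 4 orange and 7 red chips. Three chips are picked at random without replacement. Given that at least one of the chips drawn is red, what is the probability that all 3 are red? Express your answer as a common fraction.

5/23

P(all 3 red) = C(7,3)/C(11,3) = 7/33; P(at least one red) = 1 − C(4,3)/C(11,3) = 161/165.
Since 'all 3 red' ⊆ 'at least one red', P(all 3 | at least one) = 7/33 / 161/165 = 5/23 ≈ 0.2174.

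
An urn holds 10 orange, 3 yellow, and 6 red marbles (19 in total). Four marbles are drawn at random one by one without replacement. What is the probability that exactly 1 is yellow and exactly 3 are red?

5/323

Unordered draws without replacement: count favorable combinations over C(19,4).
Favorable = C(10,0) · C(3,1) · C(6,3) = 60; total = C(19,4) = 3876.
P = 60/3876 = 5/323 ≈ 0.0155.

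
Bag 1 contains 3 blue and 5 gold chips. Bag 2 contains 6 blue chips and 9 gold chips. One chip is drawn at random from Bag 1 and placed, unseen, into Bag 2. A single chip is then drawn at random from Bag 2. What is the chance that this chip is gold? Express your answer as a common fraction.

77/128

Condition on how many of the transferred chips are gold (from Bag 1: 5 gold of 8; then Bag 2 has 16 total).
  0 gold: C(5,0)C(3,1)/C(8,1) = 3/8; then P = 9/16
  1 gold: C(5,1)C(3,0)/C(8,1) = 5/8; then P = 10/16
P(gold from Bag 2) = 77/128 ≈ 0.6016.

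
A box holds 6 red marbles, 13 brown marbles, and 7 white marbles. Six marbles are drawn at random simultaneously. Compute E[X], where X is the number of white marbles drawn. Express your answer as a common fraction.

By linearity of expectation, E[X] = Σ P(draw i is white); by symmetry each draw (even without replacement) has P(white) = 7/26.
E[X] = 6 · 7/26 = 21/13 ≈ 1.6154.

21/13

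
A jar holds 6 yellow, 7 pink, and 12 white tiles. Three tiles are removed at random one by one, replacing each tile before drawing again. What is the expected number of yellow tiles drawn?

18/25

By linearity of expectation, E[X] = Σ P(draw i is yellow); each independent draw has P(yellow) = 6/25.
E[X] = 3 · 6/25 = 18/25 ≈ 0.7200.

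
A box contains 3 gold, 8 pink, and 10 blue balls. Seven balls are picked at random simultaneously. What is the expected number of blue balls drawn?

10/3

By linearity of expectation, E[X] = Σ P(draw i is blue); by symmetry each draw (even without replacement) has P(blue) = 10/21.
E[X] = 7 · 10/21 = 10/3 ≈ 3.3333.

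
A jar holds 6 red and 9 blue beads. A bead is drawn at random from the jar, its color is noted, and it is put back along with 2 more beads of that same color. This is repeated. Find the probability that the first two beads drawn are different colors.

Either blue then red, or red then blue; after the first draw the total is 17.
P = (9/15)·(6/17) + (6/15)·(9/17) = 36/85 ≈ 0.4235.

36/85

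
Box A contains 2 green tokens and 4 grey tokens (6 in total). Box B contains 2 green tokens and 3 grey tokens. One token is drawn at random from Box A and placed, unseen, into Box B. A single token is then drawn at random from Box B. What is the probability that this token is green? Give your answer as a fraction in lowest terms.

7/18

Condition on how many of the transferred tokens are green (from Box A: 2 green of 6; then Box B has 6 total).
  0 green: C(2,0)C(4,1)/C(6,1) = 2/3; then P = 2/6
  1 green: C(2,1)C(4,0)/C(6,1) = 1/3; then P = 3/6
P(green from Box B) = 7/18 ≈ 0.3889.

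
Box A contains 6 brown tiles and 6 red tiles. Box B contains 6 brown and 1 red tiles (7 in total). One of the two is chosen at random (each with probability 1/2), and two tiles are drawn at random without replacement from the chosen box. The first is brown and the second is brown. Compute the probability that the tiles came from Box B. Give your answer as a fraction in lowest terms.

P(E | Box A) = 5/22; P(E | Box B) = 5/7.
P(E) = 1/2·5/22 + 1/2·5/7 = 145/308.
By Bayes' rule, P(Box B | E) = 5/14 / 145/308 = 22/29 ≈ 0.7586.

22/29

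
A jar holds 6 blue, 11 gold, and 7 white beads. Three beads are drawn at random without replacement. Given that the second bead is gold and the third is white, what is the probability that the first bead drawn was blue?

3/11

P(first=blue and the second bead is gold and the third is white) = (6/24)·(11/23)·(7/22) = 7/184.
P(E) = Σ over first color = 7/184 + 35/552 + 7/184 = 77/552.
By Bayes, P(first=blue | E) = 7/184 / 77/552 = 3/11 ≈ 0.2727.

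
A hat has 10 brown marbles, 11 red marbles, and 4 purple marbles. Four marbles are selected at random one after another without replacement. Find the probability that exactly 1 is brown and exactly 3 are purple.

Unordered draws without replacement: count favorable combinations over C(25,4).
Favorable = C(10,1) · C(11,0) · C(4,3) = 40; total = C(25,4) = 12650.
P = 40/12650 = 4/1265 ≈ 0.0032.

4/1265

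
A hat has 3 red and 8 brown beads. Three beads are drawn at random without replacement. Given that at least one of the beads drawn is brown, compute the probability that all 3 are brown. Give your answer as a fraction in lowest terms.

P(all 3 brown) = C(8,3)/C(11,3) = 56/165; P(at least one brown) = 1 − C(3,3)/C(11,3) = 164/165.
Since 'all 3 brown' ⊆ 'at least one brown', P(all 3 | at least one) = 56/165 / 164/165 = 14/41 ≈ 0.3415.

14/41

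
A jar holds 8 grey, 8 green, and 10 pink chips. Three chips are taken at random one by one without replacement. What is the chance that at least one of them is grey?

Use the complement: P(at least one grey) = 1 − P(no grey).
P(none) = C(18,3)/C(26,3) = 816/2600.
So P = 1 − 816/2600 = 223/325 ≈ 0.6862.

223/325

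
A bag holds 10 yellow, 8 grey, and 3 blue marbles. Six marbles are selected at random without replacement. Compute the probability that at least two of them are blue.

Sum the hypergeometric tail for j = 2,…,3 blue marbles.
Favorable = C(3,2)·C(18,4) + C(3,3)·C(18,3) = 9996; total = C(21,6) = 54264.
P = 9996/54264 = 7/38 ≈ 0.1842.

7/38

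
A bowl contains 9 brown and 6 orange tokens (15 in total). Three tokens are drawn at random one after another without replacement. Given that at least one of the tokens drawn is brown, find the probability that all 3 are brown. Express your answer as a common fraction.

28/145

P(all 3 brown) = C(9,3)/C(15,3) = 12/65; P(at least one brown) = 1 − C(6,3)/C(15,3) = 87/91.
Since 'all 3 brown' ⊆ 'at least one brown', P(all 3 | at least one) = 12/65 / 87/91 = 28/145 ≈ 0.1931.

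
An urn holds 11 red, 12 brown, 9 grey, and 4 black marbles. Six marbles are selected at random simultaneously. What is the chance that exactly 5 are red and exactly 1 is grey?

9/4216

Unordered draws without replacement: count favorable combinations over C(36,6).
Favorable = C(11,5) · C(12,0) · C(9,1) · C(4,0) = 4158; total = C(36,6) = 1947792.
P = 4158/1947792 = 9/4216 ≈ 0.0021.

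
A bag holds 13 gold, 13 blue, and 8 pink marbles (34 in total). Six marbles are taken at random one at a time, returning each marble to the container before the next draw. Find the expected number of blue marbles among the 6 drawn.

By linearity of expectation, E[X] = Σ P(draw i is blue); each independent draw has P(blue) = 13/34.
E[X] = 6 · 13/34 = 39/17 ≈ 2.2941.

39/17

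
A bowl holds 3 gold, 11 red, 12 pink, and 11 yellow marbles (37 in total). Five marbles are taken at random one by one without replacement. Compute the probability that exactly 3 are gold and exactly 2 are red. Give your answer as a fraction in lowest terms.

Unordered draws without replacement: count favorable combinations over C(37,5).
Favorable = C(3,3) · C(11,2) · C(12,0) · C(11,0) = 55; total = C(37,5) = 435897.
P = 55/435897 = 5/39627 ≈ 0.0001.

5/39627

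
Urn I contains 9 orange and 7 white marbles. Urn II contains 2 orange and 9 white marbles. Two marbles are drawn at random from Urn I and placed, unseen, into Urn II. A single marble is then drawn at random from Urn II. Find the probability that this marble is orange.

Condition on how many of the transferred marbles are orange (from Urn I: 9 orange of 16; then Urn II has 13 total).
  0 orange: C(9,0)C(7,2)/C(16,2) = 7/40; then P = 2/13
  1 orange: C(9,1)C(7,1)/C(16,2) = 21/40; then P = 3/13
  2 orange: C(9,2)C(7,0)/C(16,2) = 3/10; then P = 4/13
P(orange from Urn II) = 25/104 ≈ 0.2404.

25/104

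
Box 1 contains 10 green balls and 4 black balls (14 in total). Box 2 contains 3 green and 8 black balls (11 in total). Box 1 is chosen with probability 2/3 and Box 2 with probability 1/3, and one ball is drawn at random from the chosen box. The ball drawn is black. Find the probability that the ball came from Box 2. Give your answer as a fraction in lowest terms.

P(black | Box 1) = 2/7; P(black | Box 2) = 8/11.
P(black) = 2/3·2/7 + 1/3·8/11 = 100/231.
By Bayes' rule, P(Box 2 | black) = 8/33 / 100/231 = 14/25 ≈ 0.5600.

14/25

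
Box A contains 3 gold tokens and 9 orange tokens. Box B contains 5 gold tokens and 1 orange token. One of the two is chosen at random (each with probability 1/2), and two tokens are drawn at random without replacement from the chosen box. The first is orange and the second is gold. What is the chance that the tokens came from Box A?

P(E | Box A) = 9/44; P(E | Box B) = 1/6.
P(E) = 1/2·9/44 + 1/2·1/6 = 49/264.
By Bayes' rule, P(Box A | E) = 9/88 / 49/264 = 27/49 ≈ 0.5510.

27/49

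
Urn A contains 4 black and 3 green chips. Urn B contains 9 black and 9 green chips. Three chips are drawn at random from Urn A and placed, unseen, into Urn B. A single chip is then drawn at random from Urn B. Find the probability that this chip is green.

24/49

Condition on how many of the transferred chips are green (from Urn A: 3 green of 7; then Urn B has 21 total).
  0 green: C(3,0)C(4,3)/C(7,3) = 4/35; then P = 9/21
  1 green: C(3,1)C(4,2)/C(7,3) = 18/35; then P = 10/21
  2 green: C(3,2)C(4,1)/C(7,3) = 12/35; then P = 11/21
  3 green: C(3,3)C(4,0)/C(7,3) = 1/35; then P = 12/21
P(green from Urn B) = 24/49 ≈ 0.4898.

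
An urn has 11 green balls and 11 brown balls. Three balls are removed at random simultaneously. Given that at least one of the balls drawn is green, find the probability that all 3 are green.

3/25

P(all 3 green) = C(11,3)/C(22,3) = 3/28; P(at least one green) = 1 − C(11,3)/C(22,3) = 25/28.
Since 'all 3 green' ⊆ 'at least one green', P(all 3 | at least one) = 3/28 / 25/28 = 3/25 ≈ 0.1200.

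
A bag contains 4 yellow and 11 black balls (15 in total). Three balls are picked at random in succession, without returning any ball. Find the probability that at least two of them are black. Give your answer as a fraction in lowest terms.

Sum the hypergeometric tail for j = 2,…,3 black balls.
Favorable = C(11,2)·C(4,1) + C(11,3)·C(4,0) = 385; total = C(15,3) = 455.
P = 385/455 = 11/13 ≈ 0.8462.

11/13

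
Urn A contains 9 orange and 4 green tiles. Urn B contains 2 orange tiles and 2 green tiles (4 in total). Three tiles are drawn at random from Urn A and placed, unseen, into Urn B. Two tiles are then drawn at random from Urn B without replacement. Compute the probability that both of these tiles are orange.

Condition on how many of the transferred tiles are orange (from Urn A: 9 orange of 13; then Urn B has 7 total).
  0 orange: C(9,0)C(4,3)/C(13,3) = 2/143; then P = C(2,2)/C(7,2) = 1/21
  1 orange: C(9,1)C(4,2)/C(13,3) = 27/143; then P = C(3,2)/C(7,2) = 1/7
  2 orange: C(9,2)C(4,1)/C(13,3) = 72/143; then P = C(4,2)/C(7,2) = 2/7
  3 orange: C(9,3)C(4,0)/C(13,3) = 42/143; then P = C(5,2)/C(7,2) = 10/21
P(both orange) = 85/273 ≈ 0.3114.

85/273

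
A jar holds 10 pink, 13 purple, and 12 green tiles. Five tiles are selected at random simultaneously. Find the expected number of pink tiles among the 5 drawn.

By linearity of expectation, E[X] = Σ P(draw i is pink); by symmetry each draw (even without replacement) has P(pink) = 10/35.
E[X] = 5 · 10/35 = 10/7 ≈ 1.4286.

10/7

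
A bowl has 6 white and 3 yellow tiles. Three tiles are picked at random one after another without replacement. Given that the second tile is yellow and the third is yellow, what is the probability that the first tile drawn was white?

P(first=white and the second tile is yellow and the third is yellow) = (6/9)·(3/8)·(2/7) = 1/14.
P(E) = Σ over first color = 1/14 + 1/84 = 1/12.
By Bayes, P(first=white | E) = 1/14 / 1/12 = 6/7 ≈ 0.8571.

6/7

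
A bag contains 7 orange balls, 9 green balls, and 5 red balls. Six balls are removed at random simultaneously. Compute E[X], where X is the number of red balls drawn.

By linearity of expectation, E[X] = Σ P(draw i is red); by symmetry each draw (even without replacement) has P(red) = 5/21.
E[X] = 6 · 5/21 = 10/7 ≈ 1.4286.

10/7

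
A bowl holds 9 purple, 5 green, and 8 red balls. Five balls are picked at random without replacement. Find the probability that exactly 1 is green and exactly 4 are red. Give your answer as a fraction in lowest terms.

Unordered draws without replacement: count favorable combinations over C(22,5).
Favorable = C(9,0) · C(5,1) · C(8,4) = 350; total = C(22,5) = 26334.
P = 350/26334 = 25/1881 ≈ 0.0133.

25/1881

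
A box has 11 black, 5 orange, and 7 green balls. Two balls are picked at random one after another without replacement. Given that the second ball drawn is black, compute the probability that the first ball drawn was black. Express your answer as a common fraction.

5/11

P(first=black and the second ball drawn is black) = (11/23)·(10/22) = 5/23.
P(the second ball drawn is black) = Σ over first color = 5/23 + 5/46 + 7/46 = 11/23.
By Bayes, P(first=black | the second ball drawn is black) = 5/23 / 11/23 = 5/11 ≈ 0.4545.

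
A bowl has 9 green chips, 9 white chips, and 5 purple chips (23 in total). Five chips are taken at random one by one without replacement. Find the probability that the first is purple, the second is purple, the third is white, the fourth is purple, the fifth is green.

Multiply the conditional probability of each draw in order, without replacement, so each draw removes one from its color and from the total.
P = (5/23) · (4/22) · (9/21) · (3/20) · (9/19) = 81/67298 ≈ 0.0012.

81/67298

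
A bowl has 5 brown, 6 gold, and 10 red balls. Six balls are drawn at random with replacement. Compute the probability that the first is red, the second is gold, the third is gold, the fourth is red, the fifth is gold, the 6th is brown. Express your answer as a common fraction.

Multiply the conditional probability of each draw in order, with replacement (the composition resets each draw).
P = (10/21) · (6/21) · (6/21) · (10/21) · (6/21) · (5/21) = 4000/3176523 ≈ 0.0013.

4000/3176523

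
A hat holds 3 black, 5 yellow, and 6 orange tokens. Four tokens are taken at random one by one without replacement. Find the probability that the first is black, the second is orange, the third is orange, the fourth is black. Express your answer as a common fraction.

Multiply the conditional probability of each draw in order, without replacement, so each draw removes one from its color and from the total.
P = (3/14) · (6/13) · (5/12) · (2/11) = 15/2002 ≈ 0.0075.

15/2002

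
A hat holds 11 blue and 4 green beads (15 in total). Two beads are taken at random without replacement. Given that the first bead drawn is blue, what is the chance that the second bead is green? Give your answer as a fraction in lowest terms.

After removing 1 blue, the hat has 4 green out of 14 remaining.
P(second is green | given) = 4/14 = 2/7 ≈ 0.2857.

2/7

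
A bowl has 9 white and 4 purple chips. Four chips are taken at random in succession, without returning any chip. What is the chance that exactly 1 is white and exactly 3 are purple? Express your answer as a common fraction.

Unordered draws without replacement: count favorable combinations over C(13,4).
Favorable = C(9,1) · C(4,3) = 36; total = C(13,4) = 715.
P = 36/715 = 36/715 ≈ 0.0503.

36/715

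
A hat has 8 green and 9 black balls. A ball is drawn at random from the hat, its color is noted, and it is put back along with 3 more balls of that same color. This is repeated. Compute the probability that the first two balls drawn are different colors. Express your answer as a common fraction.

Either green then black, or black then green; after the first draw the total is 20.
P = (8/17)·(9/20) + (9/17)·(8/20) = 36/85 ≈ 0.4235.

36/85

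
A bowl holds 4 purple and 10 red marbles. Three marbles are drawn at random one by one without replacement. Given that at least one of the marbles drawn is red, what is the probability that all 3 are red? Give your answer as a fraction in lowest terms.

P(all 3 red) = C(10,3)/C(14,3) = 30/91; P(at least one red) = 1 − C(4,3)/C(14,3) = 90/91.
Since 'all 3 red' ⊆ 'at least one red', P(all 3 | at least one) = 30/91 / 90/91 = 1/3 ≈ 0.3333.

1/3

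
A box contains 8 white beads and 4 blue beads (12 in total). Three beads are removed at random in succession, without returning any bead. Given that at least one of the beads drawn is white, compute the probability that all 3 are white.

7/27

P(all 3 white) = C(8,3)/C(12,3) = 14/55; P(at least one white) = 1 − C(4,3)/C(12,3) = 54/55.
Since 'all 3 white' ⊆ 'at least one white', P(all 3 | at least one) = 14/55 / 54/55 = 7/27 ≈ 0.2593.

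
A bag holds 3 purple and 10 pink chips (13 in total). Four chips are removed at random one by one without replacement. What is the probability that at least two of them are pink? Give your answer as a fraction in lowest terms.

141/143

Sum the hypergeometric tail for j = 2,…,4 pink chips.
Favorable = C(10,2)·C(3,2) + C(10,3)·C(3,1) + C(10,4)·C(3,0) = 705; total = C(13,4) = 715.
P = 705/715 = 141/143 ≈ 0.9860.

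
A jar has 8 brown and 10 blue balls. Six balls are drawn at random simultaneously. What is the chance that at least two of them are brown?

Sum the hypergeometric tail for j = 2,…,6 brown balls.
Favorable = C(8,2)·C(10,4) + C(8,3)·C(10,3) + C(8,4)·C(10,2) + C(8,5)·C(10,1) + C(8,6)·C(10,0) = 16338; total = C(18,6) = 18564.
P = 16338/18564 = 389/442 ≈ 0.8801.

389/442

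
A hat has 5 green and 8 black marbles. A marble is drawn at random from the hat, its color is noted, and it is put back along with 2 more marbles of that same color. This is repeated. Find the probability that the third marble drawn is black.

8/13

Sum over the four possibilities for the first two draws (black/not-black each), tracking how the black count and total change by +2 per draw.
P(third is black) = 8/13 ≈ 0.6154. (In a Pólya urn every draw has the same marginal probability 8/13.)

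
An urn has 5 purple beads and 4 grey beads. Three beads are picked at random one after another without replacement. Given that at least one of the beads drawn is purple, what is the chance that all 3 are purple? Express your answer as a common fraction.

1/8

P(all 3 purple) = C(5,3)/C(9,3) = 5/42; P(at least one purple) = 1 − C(4,3)/C(9,3) = 20/21.
Since 'all 3 purple' ⊆ 'at least one purple', P(all 3 | at least one) = 5/42 / 20/21 = 1/8 ≈ 0.1250.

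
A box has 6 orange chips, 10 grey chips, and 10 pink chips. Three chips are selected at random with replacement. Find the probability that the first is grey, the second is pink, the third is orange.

75/2197

Multiply the conditional probability of each draw in order, with replacement (the composition resets each draw).
P = (10/26) · (10/26) · (6/26) = 75/2197 ≈ 0.0341.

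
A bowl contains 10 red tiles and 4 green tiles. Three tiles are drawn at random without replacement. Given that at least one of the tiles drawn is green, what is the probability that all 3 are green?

P(all 3 green) = C(4,3)/C(14,3) = 1/91; P(at least one green) = 1 − C(10,3)/C(14,3) = 61/91.
Since 'all 3 green' ⊆ 'at least one green', P(all 3 | at least one) = 1/91 / 61/91 = 1/61 ≈ 0.0164.

1/61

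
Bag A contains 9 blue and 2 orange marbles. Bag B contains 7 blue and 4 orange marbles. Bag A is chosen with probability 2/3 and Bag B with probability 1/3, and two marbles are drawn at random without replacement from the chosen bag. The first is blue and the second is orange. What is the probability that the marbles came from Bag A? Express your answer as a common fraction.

9/16

P(E | Bag A) = 9/55; P(E | Bag B) = 14/55.
P(E) = 2/3·9/55 + 1/3·14/55 = 32/165.
By Bayes' rule, P(Bag A | E) = 6/55 / 32/165 = 9/16 ≈ 0.5625.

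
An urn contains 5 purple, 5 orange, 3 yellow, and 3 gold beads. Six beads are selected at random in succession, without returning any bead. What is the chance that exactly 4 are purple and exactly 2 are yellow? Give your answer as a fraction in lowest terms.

15/8008

Unordered draws without replacement: count favorable combinations over C(16,6).
Favorable = C(5,4) · C(5,0) · C(3,2) · C(3,0) = 15; total = C(16,6) = 8008.
P = 15/8008 = 15/8008 ≈ 0.0019.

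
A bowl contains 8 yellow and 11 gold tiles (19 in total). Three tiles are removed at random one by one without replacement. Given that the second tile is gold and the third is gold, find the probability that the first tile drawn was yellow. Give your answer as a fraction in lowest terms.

8/17

P(first=yellow and the second tile is gold and the third is gold) = (8/19)·(11/18)·(10/17) = 440/2907.
P(E) = Σ over first color = 440/2907 + 55/323 = 55/171.
By Bayes, P(first=yellow | E) = 440/2907 / 55/171 = 8/17 ≈ 0.4706.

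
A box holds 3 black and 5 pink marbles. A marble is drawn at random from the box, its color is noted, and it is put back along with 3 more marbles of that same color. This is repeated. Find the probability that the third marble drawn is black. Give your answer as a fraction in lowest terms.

Sum over the four possibilities for the first two draws (black/not-black each), tracking how the black count and total change by +3 per draw.
P(third is black) = 3/8 ≈ 0.3750. (In a Pólya urn every draw has the same marginal probability 3/8.)

3/8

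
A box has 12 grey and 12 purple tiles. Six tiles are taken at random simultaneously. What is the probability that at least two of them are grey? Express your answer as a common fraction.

Sum the hypergeometric tail for j = 2,…,6 grey tiles.
Favorable = C(12,2)·C(12,4) + C(12,3)·C(12,3) + C(12,4)·C(12,2) + C(12,5)·C(12,1) + C(12,6)·C(12,0) = 124168; total = C(24,6) = 134596.
P = 124168/134596 = 2822/3059 ≈ 0.9225.

2822/3059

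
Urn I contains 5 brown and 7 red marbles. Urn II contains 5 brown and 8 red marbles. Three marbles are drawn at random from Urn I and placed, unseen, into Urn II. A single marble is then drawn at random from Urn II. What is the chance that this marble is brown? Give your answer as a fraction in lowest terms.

Condition on how many of the transferred marbles are brown (from Urn I: 5 brown of 12; then Urn II has 16 total).
  0 brown: C(5,0)C(7,3)/C(12,3) = 7/44; then P = 5/16
  1 brown: C(5,1)C(7,2)/C(12,3) = 21/44; then P = 6/16
  2 brown: C(5,2)C(7,1)/C(12,3) = 7/22; then P = 7/16
  3 brown: C(5,3)C(7,0)/C(12,3) = 1/22; then P = 8/16
P(brown from Urn II) = 25/64 ≈ 0.3906.

25/64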